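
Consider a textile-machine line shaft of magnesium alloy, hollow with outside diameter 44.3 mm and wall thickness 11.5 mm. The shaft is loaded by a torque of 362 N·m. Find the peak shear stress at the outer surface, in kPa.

J = π(d_o⁴ − d_i⁴)/32 = π(0.0443⁴ − 0.0213⁴)/32 = 3.579×10^-7 m⁴.
τ_max = T·r/J = 362.0 × 0.0221 / 3.579×10^-7 = 2.240×10^7 Pa.

22400 kPa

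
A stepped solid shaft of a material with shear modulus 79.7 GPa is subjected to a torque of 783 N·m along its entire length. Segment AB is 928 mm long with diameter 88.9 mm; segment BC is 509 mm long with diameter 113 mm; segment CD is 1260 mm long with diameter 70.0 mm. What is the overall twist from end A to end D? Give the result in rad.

J_AB = π(0.0889)⁴/32 = 6.13×10^-6 m⁴; J_BC = π(0.113)⁴/32 = 1.60×10^-5 m⁴; J_CD = π(0.0700)⁴/32 = 2.36×10^-6 m⁴.
θ = (T/G)·Σ L_i/J_i = (783.0/79.7×10⁹)·(0.928/6.13×10^-6 + 0.509/1.60×10^-5 + 1.26/2.36×10^-6) = 7.051×10^-3 rad.

0.00705 rad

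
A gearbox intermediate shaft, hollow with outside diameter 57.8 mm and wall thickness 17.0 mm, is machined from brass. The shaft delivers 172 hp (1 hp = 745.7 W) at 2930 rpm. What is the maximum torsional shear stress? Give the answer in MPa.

11.4 MPa

ω = 2π·2930/60 = 306.8 rad/s, so T = P/ω = 172×745.7 / 306.8 = 418.0 N·m.
J = π(d_o⁴ − d_i⁴)/32 = π(0.0578⁴ − 0.0238⁴)/32 = 1.064×10^-6 m⁴.
τ_max = T·r/J = 418.0 × 0.0289 / 1.064×10^-6 = 1.135×10^7 Pa.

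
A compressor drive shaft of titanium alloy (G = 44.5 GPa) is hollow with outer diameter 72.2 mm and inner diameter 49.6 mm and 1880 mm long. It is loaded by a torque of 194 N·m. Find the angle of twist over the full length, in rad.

0.00395 rad

J = π(d_o⁴ − d_i⁴)/32 = π(0.0722⁴ − 0.0496⁴)/32 = 2.074×10^-6 m⁴.
θ = T·L/(G·J) = 194.0 × 1.88 / (44.5×10⁹ × 2.074×10^-6) = 3.953×10^-3 rad.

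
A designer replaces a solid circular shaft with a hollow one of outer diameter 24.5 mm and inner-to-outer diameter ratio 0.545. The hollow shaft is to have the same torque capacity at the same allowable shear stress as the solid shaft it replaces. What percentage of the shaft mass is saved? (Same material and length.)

25.2 %

Equal τ_max and T ⇒ the solid shaft needs d_s³ = d_o³(1−k⁴), so d_s = 24.5·(1−0.545⁴)^(1/3) = 23.76 mm.
Area ratio A_h/A_s = d_o²(1−k²)/d_s² = (1−k²)/(1−k⁴)^(2/3) = 0.7476.
Mass saving = 1 − 0.7476 = 25.2 %.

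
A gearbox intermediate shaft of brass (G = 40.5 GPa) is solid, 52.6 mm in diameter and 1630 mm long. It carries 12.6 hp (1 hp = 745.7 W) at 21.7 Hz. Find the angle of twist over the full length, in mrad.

3.69 mrad

ω = 2π·21.7 = 136.3 rad/s, so T = P/ω = 12.6×745.7 / 136.3 = 68.91 N·m.
J = πd⁴/32 = π(0.0526)⁴/32 = 7.515×10^-7 m⁴.
θ = T·L/(G·J) = 68.91 × 1.63 / (40.5×10⁹ × 7.515×10^-7) = 3.690×10^-3 rad.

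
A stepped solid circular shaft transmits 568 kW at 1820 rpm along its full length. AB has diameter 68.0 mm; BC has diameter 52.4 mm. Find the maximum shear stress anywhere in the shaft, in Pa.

ω = 2π·1820/60 = 190.6 rad/s, so T = P/ω = 568×10³ / 190.6 = 2980 N·m.
Under the same torque, τ_max = 16T/(πd³) is largest where d is smallest — segment BC (d = 52.4 mm).
τ_max = 16·2980/(π·(0.0524)³) = 1.055×10^8 Pa.

1.05e8 Pa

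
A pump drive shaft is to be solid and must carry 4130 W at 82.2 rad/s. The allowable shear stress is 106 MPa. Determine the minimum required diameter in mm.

13.4 mm

ω = 82.2 rad/s, so T = P/ω = 4130 / 82.20 = 50.24 N·m.
For a solid shaft τ_max = 16T/(πd³), so d = (16T/(π τ_allow))^(1/3) = (16·50.24/(π·1.06×10^8))^(1/3) = 0.01341 m.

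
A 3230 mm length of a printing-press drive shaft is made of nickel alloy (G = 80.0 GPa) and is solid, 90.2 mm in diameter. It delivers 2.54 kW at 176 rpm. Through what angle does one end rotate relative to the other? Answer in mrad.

0.856 mrad

ω = 2π·176/60 = 18.43 rad/s, so T = P/ω = 2.54×10³ / 18.43 = 137.8 N·m.
J = πd⁴/32 = π(0.0902)⁴/32 = 6.499×10^-6 m⁴.
θ = T·L/(G·J) = 137.8 × 3.23 / (80.0×10⁹ × 6.499×10^-6) = 8.562×10^-4 rad.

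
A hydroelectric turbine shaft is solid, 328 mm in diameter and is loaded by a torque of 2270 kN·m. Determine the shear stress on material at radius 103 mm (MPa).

206 MPa

J = πd⁴/32 = π(0.328)⁴/32 = 1.136×10^-3 m⁴.
Shear stress varies linearly with radius: τ = T·r/J = 2.270e6 × 0.103 / 1.136×10^-3 = 2.058×10^8 Pa.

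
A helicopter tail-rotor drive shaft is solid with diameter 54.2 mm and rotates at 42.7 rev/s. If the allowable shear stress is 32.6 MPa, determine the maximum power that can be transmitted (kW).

273 kW

J = πd⁴/32 = π(0.0542)⁴/32 = 8.472×10^-7 m⁴.
T_max = τ_allow·J/r = 3.26×10^7 × 8.472×10^-7 / 0.0271 = 1019 N·m.
ω = 2π·42.7 = 268.3 rad/s, so P_max = T_max·ω = 2.734×10^5 W.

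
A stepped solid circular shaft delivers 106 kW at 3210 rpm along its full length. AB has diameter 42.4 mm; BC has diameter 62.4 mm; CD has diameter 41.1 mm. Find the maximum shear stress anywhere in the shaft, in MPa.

ω = 2π·3210/60 = 336.2 rad/s, so T = P/ω = 106×10³ / 336.2 = 315.3 N·m.
Under the same torque, τ_max = 16T/(πd³) is largest where d is smallest — segment CD (d = 41.1 mm).
τ_max = 16·315.3/(π·(0.0411)³) = 2.313×10^7 Pa.

23.1 MPa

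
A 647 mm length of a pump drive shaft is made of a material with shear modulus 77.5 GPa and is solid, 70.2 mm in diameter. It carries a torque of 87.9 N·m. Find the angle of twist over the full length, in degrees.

J = πd⁴/32 = π(0.0702)⁴/32 = 2.384×10^-6 m⁴.
θ = T·L/(G·J) = 87.90 × 0.647 / (77.5×10⁹ × 2.384×10^-6) = 3.078×10^-4 rad.

0.0176°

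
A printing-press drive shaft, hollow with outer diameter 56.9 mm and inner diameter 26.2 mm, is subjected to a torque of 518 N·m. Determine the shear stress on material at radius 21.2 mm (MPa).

J = π(d_o⁴ − d_i⁴)/32 = π(0.0569⁴ − 0.0262⁴)/32 = 9.828×10^-7 m⁴.
Shear stress varies linearly with radius: τ = T·r/J = 518.0 × 0.0212 / 9.828×10^-7 = 1.117×10^7 Pa.

11.2 MPa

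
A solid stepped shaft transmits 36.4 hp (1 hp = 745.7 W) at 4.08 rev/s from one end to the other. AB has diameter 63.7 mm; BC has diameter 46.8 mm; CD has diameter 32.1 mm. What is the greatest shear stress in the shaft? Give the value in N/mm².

ω = 2π·4.08 = 25.64 rad/s, so T = P/ω = 36.4×745.7 / 25.64 = 1059 N·m.
Under the same torque, τ_max = 16T/(πd³) is largest where d is smallest — segment CD (d = 32.1 mm).
τ_max = 16·1059/(π·(0.0321)³) = 1.630×10^8 Pa.

163 N/mm²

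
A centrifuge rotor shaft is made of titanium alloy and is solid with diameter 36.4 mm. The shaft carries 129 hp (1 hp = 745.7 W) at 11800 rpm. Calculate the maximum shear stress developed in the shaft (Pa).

ω = 2π·11800/60 = 1236 rad/s, so T = P/ω = 129×745.7 / 1236 = 77.85 N·m.
J = πd⁴/32 = π(0.0364)⁴/32 = 1.723×10^-7 m⁴.
τ_max = T·r/J = 77.85 × 0.0182 / 1.723×10^-7 = 8.221×10^6 Pa.

8.22e6 Pa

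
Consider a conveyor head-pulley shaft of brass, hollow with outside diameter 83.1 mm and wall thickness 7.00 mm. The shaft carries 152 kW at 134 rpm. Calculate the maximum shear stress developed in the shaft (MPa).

ω = 2π·134/60 = 14.03 rad/s, so T = P/ω = 152×10³ / 14.03 = 10830 N·m.
J = π(d_o⁴ − d_i⁴)/32 = π(0.0831⁴ − 0.0691⁴)/32 = 2.443×10^-6 m⁴.
τ_max = T·r/J = 10830 × 0.0415 / 2.443×10^-6 = 1.842×10^8 Pa.

184 MPa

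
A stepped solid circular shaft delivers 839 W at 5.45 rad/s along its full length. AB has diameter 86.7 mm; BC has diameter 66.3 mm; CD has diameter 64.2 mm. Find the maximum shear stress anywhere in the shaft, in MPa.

ω = 5.45 rad/s, so T = P/ω = 839 / 5.450 = 153.9 N·m.
Under the same torque, τ_max = 16T/(πd³) is largest where d is smallest — segment CD (d = 64.2 mm).
τ_max = 16·153.9/(π·(0.0642)³) = 2.963×10^6 Pa.

2.96 MPa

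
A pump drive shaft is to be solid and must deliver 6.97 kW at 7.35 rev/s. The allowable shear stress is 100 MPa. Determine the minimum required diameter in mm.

ω = 2π·7.35 = 46.18 rad/s, so T = P/ω = 6.97×10³ / 46.18 = 150.9 N·m.
For a solid shaft τ_max = 16T/(πd³), so d = (16T/(π τ_allow))^(1/3) = (16·150.9/(π·1.00×10^8))^(1/3) = 0.01974 m.

19.7 mm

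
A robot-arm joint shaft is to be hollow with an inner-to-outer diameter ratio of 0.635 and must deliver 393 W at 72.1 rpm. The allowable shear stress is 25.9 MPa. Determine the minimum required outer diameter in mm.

23.0 mm

ω = 2π·72.1/60 = 7.550 rad/s, so T = P/ω = 393 / 7.550 = 52.05 N·m.
For a hollow shaft with d_i/d_o = 0.635: τ_max = 16T/(π d_o³ (1−k⁴)), so d_o = [16T/(π τ_allow (1−k⁴))]^(1/3) = [16·52.05/(π·2.59×10^7·0.8374)]^(1/3) = 0.02303 m.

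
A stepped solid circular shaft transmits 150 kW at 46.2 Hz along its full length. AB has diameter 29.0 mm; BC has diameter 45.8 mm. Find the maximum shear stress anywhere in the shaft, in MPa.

108 MPa

ω = 2π·46.2 = 290.3 rad/s, so T = P/ω = 150×10³ / 290.3 = 516.7 N·m.
Under the same torque, τ_max = 16T/(πd³) is largest where d is smallest — segment AB (d = 29.0 mm).
τ_max = 16·516.7/(π·(0.0290)³) = 1.079×10^8 Pa.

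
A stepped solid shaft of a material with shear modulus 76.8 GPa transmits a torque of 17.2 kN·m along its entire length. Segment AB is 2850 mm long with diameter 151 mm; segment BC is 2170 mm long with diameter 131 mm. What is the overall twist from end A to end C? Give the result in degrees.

1.68°

J_AB = π(0.151)⁴/32 = 5.10×10^-5 m⁴; J_BC = π(0.131)⁴/32 = 2.89×10^-5 m⁴.
θ = (T/G)·Σ L_i/J_i = (17200/76.8×10⁹)·(2.85/5.10×10^-5 + 2.17/2.89×10^-5) = 0.02931 rad.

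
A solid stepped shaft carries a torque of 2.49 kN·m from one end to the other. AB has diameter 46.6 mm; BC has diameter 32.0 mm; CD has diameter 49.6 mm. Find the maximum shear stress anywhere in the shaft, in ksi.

Under the same torque, τ_max = 16T/(πd³) is largest where d is smallest — segment BC (d = 32.0 mm).
τ_max = 16·2490/(π·(0.0320)³) = 3.870×10^8 Pa.

56.1 ksi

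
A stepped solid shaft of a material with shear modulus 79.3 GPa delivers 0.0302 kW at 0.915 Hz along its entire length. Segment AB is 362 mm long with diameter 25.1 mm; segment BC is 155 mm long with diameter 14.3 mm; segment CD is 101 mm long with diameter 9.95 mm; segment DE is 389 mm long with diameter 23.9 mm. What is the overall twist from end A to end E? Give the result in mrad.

ω = 2π·0.915 = 5.749 rad/s, so T = P/ω = 0.0302×10³ / 5.749 = 5.253 N·m.
J_AB = π(0.0251)⁴/32 = 3.90×10^-8 m⁴; J_BC = π(0.0143)⁴/32 = 4.11×10^-9 m⁴; J_CD = π(0.00995)⁴/32 = 9.62×10^-10 m⁴; J_DE = π(0.0239)⁴/32 = 3.20×10^-8 m⁴.
θ = (T/G)·Σ L_i/J_i = (5.253/79.3×10⁹)·(0.362/3.90×10^-8 + 0.155/4.11×10^-9 + 0.101/9.62×10^-10 + 0.389/3.20×10^-8) = 0.01087 rad.

10.9 mrad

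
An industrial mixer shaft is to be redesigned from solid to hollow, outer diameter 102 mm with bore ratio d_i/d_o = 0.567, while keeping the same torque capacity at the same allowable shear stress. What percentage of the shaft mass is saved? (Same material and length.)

Equal τ_max and T ⇒ the solid shaft needs d_s³ = d_o³(1−k⁴), so d_s = 102·(1−0.567⁴)^(1/3) = 98.36 mm.
Area ratio A_h/A_s = d_o²(1−k²)/d_s² = (1−k²)/(1−k⁴)^(2/3) = 0.7297.
Mass saving = 1 − 0.7297 = 27.0 %.

27.0 %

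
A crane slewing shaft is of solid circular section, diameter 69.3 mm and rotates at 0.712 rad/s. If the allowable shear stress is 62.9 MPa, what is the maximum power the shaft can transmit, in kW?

J = πd⁴/32 = π(0.0693)⁴/32 = 2.264×10^-6 m⁴.
T_max = τ_allow·J/r = 6.29×10^7 × 2.264×10^-6 / 0.0347 = 4110 N·m.
ω = 0.712 rad/s, so P_max = T_max·ω = 2927 W.

2.93 kW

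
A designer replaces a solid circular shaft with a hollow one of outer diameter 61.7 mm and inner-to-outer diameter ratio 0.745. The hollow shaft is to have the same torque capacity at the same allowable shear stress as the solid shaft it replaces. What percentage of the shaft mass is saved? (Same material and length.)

43.1 %

Equal τ_max and T ⇒ the solid shaft needs d_s³ = d_o³(1−k⁴), so d_s = 61.7·(1−0.745⁴)^(1/3) = 54.57 mm.
Area ratio A_h/A_s = d_o²(1−k²)/d_s² = (1−k²)/(1−k⁴)^(2/3) = 0.5688.
Mass saving = 1 − 0.5688 = 43.1 %.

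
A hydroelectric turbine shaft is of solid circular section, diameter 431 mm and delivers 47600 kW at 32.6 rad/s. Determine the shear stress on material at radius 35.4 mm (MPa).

ω = 32.6 rad/s, so T = P/ω = 47600×10³ / 32.60 = 1.460e6 N·m.
J = πd⁴/32 = π(0.431)⁴/32 = 3.388×10^-3 m⁴.
Shear stress varies linearly with radius: τ = T·r/J = 1.460e6 × 0.0354 / 3.388×10^-3 = 1.526×10^7 Pa.

15.3 MPa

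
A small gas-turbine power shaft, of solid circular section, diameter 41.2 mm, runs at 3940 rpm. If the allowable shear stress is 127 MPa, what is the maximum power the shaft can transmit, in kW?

J = πd⁴/32 = π(0.0412)⁴/32 = 2.829×10^-7 m⁴.
T_max = τ_allow·J/r = 1.27×10^8 × 2.829×10^-7 / 0.0206 = 1744 N·m.
ω = 2π·3940/60 = 412.6 rad/s, so P_max = T_max·ω = 7.195×10^5 W.

720 kW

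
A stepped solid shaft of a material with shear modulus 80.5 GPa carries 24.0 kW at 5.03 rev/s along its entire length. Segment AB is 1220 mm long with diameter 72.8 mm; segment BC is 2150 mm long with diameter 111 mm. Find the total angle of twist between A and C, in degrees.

0.317°

ω = 2π·5.03 = 31.60 rad/s, so T = P/ω = 24.0×10³ / 31.60 = 759.4 N·m.
J_AB = π(0.0728)⁴/32 = 2.76×10^-6 m⁴; J_BC = π(0.111)⁴/32 = 1.49×10^-5 m⁴.
θ = (T/G)·Σ L_i/J_i = (759.4/80.5×10⁹)·(1.22/2.76×10^-6 + 2.15/1.49×10^-5) = 5.534×10^-3 rad.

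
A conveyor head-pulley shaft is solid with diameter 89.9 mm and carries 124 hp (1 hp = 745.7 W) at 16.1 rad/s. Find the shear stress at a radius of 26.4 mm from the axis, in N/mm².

ω = 16.1 rad/s, so T = P/ω = 124×745.7 / 16.10 = 5743 N·m.
J = πd⁴/32 = π(0.0899)⁴/32 = 6.413×10^-6 m⁴.
Shear stress varies linearly with radius: τ = T·r/J = 5743 × 0.0264 / 6.413×10^-6 = 2.364×10^7 Pa.

23.6 N/mm²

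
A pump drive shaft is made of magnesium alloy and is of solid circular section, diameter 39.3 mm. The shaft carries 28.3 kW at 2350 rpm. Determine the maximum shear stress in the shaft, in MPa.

ω = 2π·2350/60 = 246.1 rad/s, so T = P/ω = 28.3×10³ / 246.1 = 115.0 N·m.
J = πd⁴/32 = π(0.0393)⁴/32 = 2.342×10^-7 m⁴.
τ_max = T·r/J = 115.0 × 0.0196 / 2.342×10^-7 = 9.649×10^6 Pa.

9.65 MPa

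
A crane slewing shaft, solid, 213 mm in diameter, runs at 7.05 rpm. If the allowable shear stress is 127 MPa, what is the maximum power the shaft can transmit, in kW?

J = πd⁴/32 = π(0.213)⁴/32 = 2.021×10^-4 m⁴.
T_max = τ_allow·J/r = 1.27×10^8 × 2.021×10^-4 / 0.106 = 241000 N·m.
ω = 2π·7.05/60 = 0.7383 rad/s, so P_max = T_max·ω = 1.779×10^5 W.

178 kW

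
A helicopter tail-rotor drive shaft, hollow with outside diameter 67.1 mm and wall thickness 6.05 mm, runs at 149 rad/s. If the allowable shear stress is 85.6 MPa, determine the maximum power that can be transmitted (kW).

415 kW

J = π(d_o⁴ − d_i⁴)/32 = π(0.0671⁴ − 0.0550⁴)/32 = 1.092×10^-6 m⁴.
T_max = τ_allow·J/r = 8.56×10^7 × 1.092×10^-6 / 0.0335 = 2786 N·m.
ω = 149 rad/s, so P_max = T_max·ω = 4.151×10^5 W.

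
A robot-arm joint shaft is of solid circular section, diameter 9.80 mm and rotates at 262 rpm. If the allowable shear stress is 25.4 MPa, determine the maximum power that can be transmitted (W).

129 W

J = πd⁴/32 = π(0.00980)⁴/32 = 9.055×10^-10 m⁴.
T_max = τ_allow·J/r = 2.54×10^7 × 9.055×10^-10 / 0.00490 = 4.694 N·m.
ω = 2π·262/60 = 27.44 rad/s, so P_max = T_max·ω = 128.8 W.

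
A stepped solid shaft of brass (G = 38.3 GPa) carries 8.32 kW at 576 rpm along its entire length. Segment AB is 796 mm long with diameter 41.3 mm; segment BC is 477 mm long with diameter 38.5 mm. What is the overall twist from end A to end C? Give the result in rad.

0.0180 rad

ω = 2π·576/60 = 60.32 rad/s, so T = P/ω = 8.32×10³ / 60.32 = 137.9 N·m.
J_AB = π(0.0413)⁴/32 = 2.86×10^-7 m⁴; J_BC = π(0.0385)⁴/32 = 2.16×10^-7 m⁴.
θ = (T/G)·Σ L_i/J_i = (137.9/38.3×10⁹)·(0.796/2.86×10^-7 + 0.477/2.16×10^-7) = 0.01800 rad.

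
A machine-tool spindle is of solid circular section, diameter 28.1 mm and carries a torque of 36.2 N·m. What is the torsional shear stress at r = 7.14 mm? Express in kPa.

4220 kPa

J = πd⁴/32 = π(0.0281)⁴/32 = 6.121×10^-8 m⁴.
Shear stress varies linearly with radius: τ = T·r/J = 36.20 × 0.00714 / 6.121×10^-8 = 4.223×10^6 Pa.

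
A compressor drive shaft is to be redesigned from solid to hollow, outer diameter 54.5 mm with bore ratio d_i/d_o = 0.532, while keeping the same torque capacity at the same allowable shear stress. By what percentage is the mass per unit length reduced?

Equal τ_max and T ⇒ the solid shaft needs d_s³ = d_o³(1−k⁴), so d_s = 54.5·(1−0.532⁴)^(1/3) = 53.00 mm.
Area ratio A_h/A_s = d_o²(1−k²)/d_s² = (1−k²)/(1−k⁴)^(2/3) = 0.7580.
Mass saving = 1 − 0.7580 = 24.2 %.

24.2 %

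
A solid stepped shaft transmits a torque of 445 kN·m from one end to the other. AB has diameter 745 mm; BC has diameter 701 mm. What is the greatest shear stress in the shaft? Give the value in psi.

Under the same torque, τ_max = 16T/(πd³) is largest where d is smallest — segment BC (d = 701 mm).
τ_max = 16·445000/(π·(0.701)³) = 6.579×10^6 Pa.

954 psi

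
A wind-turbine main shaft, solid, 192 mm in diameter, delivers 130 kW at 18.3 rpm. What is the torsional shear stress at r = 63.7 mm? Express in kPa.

32400 kPa

ω = 2π·18.3/60 = 1.916 rad/s, so T = P/ω = 130×10³ / 1.916 = 67840 N·m.
J = πd⁴/32 = π(0.192)⁴/32 = 1.334×10^-4 m⁴.
Shear stress varies linearly with radius: τ = T·r/J = 67840 × 0.0637 / 1.334×10^-4 = 3.239×10^7 Pa.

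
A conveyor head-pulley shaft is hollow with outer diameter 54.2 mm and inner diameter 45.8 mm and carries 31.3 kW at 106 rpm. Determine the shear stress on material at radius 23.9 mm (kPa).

162000 kPa

ω = 2π·106/60 = 11.10 rad/s, so T = P/ω = 31.3×10³ / 11.10 = 2820 N·m.
J = π(d_o⁴ − d_i⁴)/32 = π(0.0542⁴ − 0.0458⁴)/32 = 4.152×10^-7 m⁴.
Shear stress varies linearly with radius: τ = T·r/J = 2820 × 0.0239 / 4.152×10^-7 = 1.623×10^8 Pa.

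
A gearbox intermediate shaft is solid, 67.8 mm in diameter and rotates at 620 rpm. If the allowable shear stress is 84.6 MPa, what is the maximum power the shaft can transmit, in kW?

J = πd⁴/32 = π(0.0678)⁴/32 = 2.075×10^-6 m⁴.
T_max = τ_allow·J/r = 8.46×10^7 × 2.075×10^-6 / 0.0339 = 5177 N·m.
ω = 2π·620/60 = 64.93 rad/s, so P_max = T_max·ω = 3.361×10^5 W.

336 kW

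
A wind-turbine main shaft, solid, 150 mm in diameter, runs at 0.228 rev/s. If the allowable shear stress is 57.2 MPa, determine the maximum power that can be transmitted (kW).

J = πd⁴/32 = π(0.150)⁴/32 = 4.970×10^-5 m⁴.
T_max = τ_allow·J/r = 5.72×10^7 × 4.970×10^-5 / 0.0750 = 37910 N·m.
ω = 2π·0.228 = 1.433 rad/s, so P_max = T_max·ω = 5.430×10^4 W.

54.3 kW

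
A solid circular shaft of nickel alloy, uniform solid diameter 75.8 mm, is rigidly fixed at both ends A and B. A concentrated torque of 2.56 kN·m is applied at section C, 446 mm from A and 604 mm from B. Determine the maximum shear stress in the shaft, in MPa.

17.2 MPa

With uniform GJ and both ends fixed, compatibility θ_AC = θ_CB gives T_A·a = T_B·b, together with T_A + T_B = T₀.
T_A = T₀·b/(a+b) = 2560·604/1050 = 1473 N·m; T_B = 1087 N·m.
τ in each portion: τ_AC = 1.72×10^7 Pa, τ_CB = 1.27×10^7 Pa; maximum is in AC.
τ_max = T_AC·r/J = 1473·0.0379/3.24×10^-6 = 1.722×10^7 Pa.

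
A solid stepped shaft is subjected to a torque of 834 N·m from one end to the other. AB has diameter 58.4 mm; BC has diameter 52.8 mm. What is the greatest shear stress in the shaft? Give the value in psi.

Under the same torque, τ_max = 16T/(πd³) is largest where d is smallest — segment BC (d = 52.8 mm).
τ_max = 16·834.0/(π·(0.0528)³) = 2.886×10^7 Pa.

4190 psi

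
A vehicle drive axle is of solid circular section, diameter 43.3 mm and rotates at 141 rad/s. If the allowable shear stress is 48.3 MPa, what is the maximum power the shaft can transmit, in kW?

J = πd⁴/32 = π(0.0433)⁴/32 = 3.451×10^-7 m⁴.
T_max = τ_allow·J/r = 4.83×10^7 × 3.451×10^-7 / 0.0216 = 769.9 N·m.
ω = 141 rad/s, so P_max = T_max·ω = 1.086×10^5 W.

109 kW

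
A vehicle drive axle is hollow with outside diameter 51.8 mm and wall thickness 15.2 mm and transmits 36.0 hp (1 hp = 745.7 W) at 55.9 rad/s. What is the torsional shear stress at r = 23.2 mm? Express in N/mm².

16.2 N/mm²

ω = 55.9 rad/s, so T = P/ω = 36.0×745.7 / 55.90 = 480.2 N·m.
J = π(d_o⁴ − d_i⁴)/32 = π(0.0518⁴ − 0.0214⁴)/32 = 6.862×10^-7 m⁴.
Shear stress varies linearly with radius: τ = T·r/J = 480.2 × 0.0232 / 6.862×10^-7 = 1.624×10^7 Pa.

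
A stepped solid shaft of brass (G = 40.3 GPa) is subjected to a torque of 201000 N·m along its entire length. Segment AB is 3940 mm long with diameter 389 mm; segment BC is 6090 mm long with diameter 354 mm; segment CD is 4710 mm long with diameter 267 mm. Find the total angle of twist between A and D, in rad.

0.0755 rad

J_AB = π(0.389)⁴/32 = 2.25×10^-3 m⁴; J_BC = π(0.354)⁴/32 = 1.54×10^-3 m⁴; J_CD = π(0.267)⁴/32 = 4.99×10^-4 m⁴.
θ = (T/G)·Σ L_i/J_i = (201000/40.3×10⁹)·(3.94/2.25×10^-3 + 6.09/1.54×10^-3 + 4.71/4.99×10^-4) = 0.07553 rad.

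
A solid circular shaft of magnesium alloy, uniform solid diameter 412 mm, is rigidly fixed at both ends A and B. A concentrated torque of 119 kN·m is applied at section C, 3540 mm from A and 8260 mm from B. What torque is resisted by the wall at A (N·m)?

With uniform GJ and both ends fixed, compatibility θ_AC = θ_CB gives T_A·a = T_B·b, together with T_A + T_B = T₀.
T_A = T₀·b/(a+b) = 119000·8260/11800 = 83300 N·m; T_B = 35700 N·m.

83300 N·m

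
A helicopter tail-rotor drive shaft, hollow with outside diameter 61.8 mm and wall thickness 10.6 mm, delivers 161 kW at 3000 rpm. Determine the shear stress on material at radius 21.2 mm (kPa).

9320 kPa

ω = 2π·3000/60 = 314.2 rad/s, so T = P/ω = 161×10³ / 314.2 = 512.5 N·m.
J = π(d_o⁴ − d_i⁴)/32 = π(0.0618⁴ − 0.0406⁴)/32 = 1.165×10^-6 m⁴.
Shear stress varies linearly with radius: τ = T·r/J = 512.5 × 0.0212 / 1.165×10^-6 = 9.324×10^6 Pa.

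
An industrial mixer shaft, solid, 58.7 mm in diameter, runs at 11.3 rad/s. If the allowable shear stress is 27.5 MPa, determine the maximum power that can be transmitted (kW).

J = πd⁴/32 = π(0.0587)⁴/32 = 1.166×10^-6 m⁴.
T_max = τ_allow·J/r = 2.75×10^7 × 1.166×10^-6 / 0.0294 = 1092 N·m.
ω = 11.3 rad/s, so P_max = T_max·ω = 1.234×10^4 W.

12.3 kW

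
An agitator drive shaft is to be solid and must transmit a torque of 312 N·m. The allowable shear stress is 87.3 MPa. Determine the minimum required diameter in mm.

For a solid shaft τ_max = 16T/(πd³), so d = (16T/(π τ_allow))^(1/3) = (16·312.0/(π·8.73×10^7))^(1/3) = 0.02630 m.

26.3 mm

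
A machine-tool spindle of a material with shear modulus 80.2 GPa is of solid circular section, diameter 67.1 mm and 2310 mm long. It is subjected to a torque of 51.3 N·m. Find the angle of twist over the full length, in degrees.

0.0425°

J = πd⁴/32 = π(0.0671)⁴/32 = 1.990×10^-6 m⁴.
θ = T·L/(G·J) = 51.30 × 2.31 / (80.2×10⁹ × 1.990×10^-6) = 7.424×10^-4 rad.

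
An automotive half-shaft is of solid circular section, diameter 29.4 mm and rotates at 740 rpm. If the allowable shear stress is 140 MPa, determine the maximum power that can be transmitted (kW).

J = πd⁴/32 = π(0.0294)⁴/32 = 7.335×10^-8 m⁴.
T_max = τ_allow·J/r = 1.40×10^8 × 7.335×10^-8 / 0.0147 = 698.6 N·m.
ω = 2π·740/60 = 77.49 rad/s, so P_max = T_max·ω = 5.413×10^4 W.

54.1 kW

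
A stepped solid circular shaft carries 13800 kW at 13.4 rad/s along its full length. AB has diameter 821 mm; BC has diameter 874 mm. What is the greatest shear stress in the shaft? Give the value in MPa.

ω = 13.4 rad/s, so T = P/ω = 13800×10³ / 13.40 = 1.030e6 N·m.
Under the same torque, τ_max = 16T/(πd³) is largest where d is smallest — segment AB (d = 821 mm).
τ_max = 16·1.030e6/(π·(0.821)³) = 9.478×10^6 Pa.

9.48 MPa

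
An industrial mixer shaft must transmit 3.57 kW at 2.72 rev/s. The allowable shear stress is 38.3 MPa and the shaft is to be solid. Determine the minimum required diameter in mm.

ω = 2π·2.72 = 17.09 rad/s, so T = P/ω = 3.57×10³ / 17.09 = 208.9 N·m.
For a solid shaft τ_max = 16T/(πd³), so d = (16T/(π τ_allow))^(1/3) = (16·208.9/(π·3.83×10^7))^(1/3) = 0.03029 m.

30.3 mm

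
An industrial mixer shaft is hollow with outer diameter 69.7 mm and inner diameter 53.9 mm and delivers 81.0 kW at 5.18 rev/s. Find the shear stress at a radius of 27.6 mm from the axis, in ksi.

6.69 ksi

ω = 2π·5.18 = 32.55 rad/s, so T = P/ω = 81.0×10³ / 32.55 = 2489 N·m.
J = π(d_o⁴ − d_i⁴)/32 = π(0.0697⁴ − 0.0539⁴)/32 = 1.488×10^-6 m⁴.
Shear stress varies linearly with radius: τ = T·r/J = 2489 × 0.0276 / 1.488×10^-6 = 4.615×10^7 Pa.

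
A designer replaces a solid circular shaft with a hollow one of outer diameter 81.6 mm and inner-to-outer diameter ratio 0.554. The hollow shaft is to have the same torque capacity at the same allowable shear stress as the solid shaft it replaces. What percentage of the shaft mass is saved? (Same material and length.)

Equal τ_max and T ⇒ the solid shaft needs d_s³ = d_o³(1−k⁴), so d_s = 81.6·(1−0.554⁴)^(1/3) = 78.95 mm.
Area ratio A_h/A_s = d_o²(1−k²)/d_s² = (1−k²)/(1−k⁴)^(2/3) = 0.7403.
Mass saving = 1 − 0.7403 = 26.0 %.

26.0 %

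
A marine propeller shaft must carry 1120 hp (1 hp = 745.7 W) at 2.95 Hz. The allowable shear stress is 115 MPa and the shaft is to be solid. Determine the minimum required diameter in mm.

126 mm

ω = 2π·2.95 = 18.54 rad/s, so T = P/ω = 1120×745.7 / 18.54 = 45060 N·m.
For a solid shaft τ_max = 16T/(πd³), so d = (16T/(π τ_allow))^(1/3) = (16·45060/(π·1.15×10^8))^(1/3) = 0.1259 m.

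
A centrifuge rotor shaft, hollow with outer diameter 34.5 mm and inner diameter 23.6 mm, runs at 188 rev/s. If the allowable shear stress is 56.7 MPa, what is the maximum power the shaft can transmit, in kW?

J = π(d_o⁴ − d_i⁴)/32 = π(0.0345⁴ − 0.0236⁴)/32 = 1.086×10^-7 m⁴.
T_max = τ_allow·J/r = 5.67×10^7 × 1.086×10^-7 / 0.0173 = 357.1 N·m.
ω = 2π·188 = 1181 rad/s, so P_max = T_max·ω = 4.218×10^5 W.

422 kW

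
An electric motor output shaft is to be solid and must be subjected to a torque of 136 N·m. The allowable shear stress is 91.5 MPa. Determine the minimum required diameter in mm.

19.6 mm

For a solid shaft τ_max = 16T/(πd³), so d = (16T/(π τ_allow))^(1/3) = (16·136.0/(π·9.15×10^7))^(1/3) = 0.01963 m.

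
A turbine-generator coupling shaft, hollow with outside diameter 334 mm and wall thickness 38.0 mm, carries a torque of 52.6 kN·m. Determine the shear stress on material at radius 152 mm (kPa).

10200 kPa

J = π(d_o⁴ − d_i⁴)/32 = π(0.334⁴ − 0.258⁴)/32 = 7.868×10^-4 m⁴.
Shear stress varies linearly with radius: τ = T·r/J = 52600 × 0.152 / 7.868×10^-4 = 1.016×10^7 Pa.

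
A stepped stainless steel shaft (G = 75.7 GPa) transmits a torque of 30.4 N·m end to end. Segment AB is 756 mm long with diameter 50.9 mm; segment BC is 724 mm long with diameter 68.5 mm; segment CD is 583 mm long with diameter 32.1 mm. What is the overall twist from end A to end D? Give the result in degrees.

0.163°

J_AB = π(0.0509)⁴/32 = 6.59×10^-7 m⁴; J_BC = π(0.0685)⁴/32 = 2.16×10^-6 m⁴; J_CD = π(0.0321)⁴/32 = 1.04×10^-7 m⁴.
θ = (T/G)·Σ L_i/J_i = (30.40/75.7×10⁹)·(0.756/6.59×10^-7 + 0.724/2.16×10^-6 + 0.583/1.04×10^-7) = 2.841×10^-3 rad.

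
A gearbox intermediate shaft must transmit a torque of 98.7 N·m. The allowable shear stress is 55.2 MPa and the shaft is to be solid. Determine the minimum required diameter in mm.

20.9 mm

For a solid shaft τ_max = 16T/(πd³), so d = (16T/(π τ_allow))^(1/3) = (16·98.70/(π·5.52×10^7))^(1/3) = 0.02088 m.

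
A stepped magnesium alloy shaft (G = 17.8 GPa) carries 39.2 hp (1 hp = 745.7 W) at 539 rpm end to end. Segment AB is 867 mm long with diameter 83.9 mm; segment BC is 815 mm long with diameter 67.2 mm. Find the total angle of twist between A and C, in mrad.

17.0 mrad

ω = 2π·539/60 = 56.44 rad/s, so T = P/ω = 39.2×745.7 / 56.44 = 517.9 N·m.
J_AB = π(0.0839)⁴/32 = 4.86×10^-6 m⁴; J_BC = π(0.0672)⁴/32 = 2.00×10^-6 m⁴.
θ = (T/G)·Σ L_i/J_i = (517.9/17.8×10⁹)·(0.867/4.86×10^-6 + 0.815/2.00×10^-6) = 0.01703 rad.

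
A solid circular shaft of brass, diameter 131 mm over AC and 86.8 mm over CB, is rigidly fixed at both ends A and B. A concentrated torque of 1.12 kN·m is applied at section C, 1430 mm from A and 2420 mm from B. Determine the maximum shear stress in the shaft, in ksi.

Compatibility: T_A·a/J_AC = T_B·b/J_CB with T_A + T_B = T₀.
J_AC = 2.89×10^-5 m⁴, J_CB = 5.57×10^-6 m⁴, so T_A = T₀·(J_AC/a)/((J_AC/a)+(J_CB/b)) = 1005 N·m, T_B = 114.5 N·m.
τ in each portion: τ_AC = 2.28×10^6 Pa, τ_CB = 8.92×10^5 Pa; maximum is in AC.
τ_max = T_AC·r/J = 1005·0.0655/2.89×10^-5 = 2.278×10^6 Pa.

0.330 ksi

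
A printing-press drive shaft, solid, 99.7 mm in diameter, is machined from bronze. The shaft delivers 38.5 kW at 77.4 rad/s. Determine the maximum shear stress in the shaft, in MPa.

2.56 MPa

ω = 77.4 rad/s, so T = P/ω = 38.5×10³ / 77.40 = 497.4 N·m.
J = πd⁴/32 = π(0.0997)⁴/32 = 9.700×10^-6 m⁴.
τ_max = T·r/J = 497.4 × 0.0498 / 9.700×10^-6 = 2.556×10^6 Pa.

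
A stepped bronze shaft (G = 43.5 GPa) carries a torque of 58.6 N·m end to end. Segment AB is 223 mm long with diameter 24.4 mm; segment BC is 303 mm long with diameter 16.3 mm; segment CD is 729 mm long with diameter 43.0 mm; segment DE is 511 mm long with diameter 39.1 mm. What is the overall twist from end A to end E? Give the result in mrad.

73.5 mrad

J_AB = π(0.0244)⁴/32 = 3.48×10^-8 m⁴; J_BC = π(0.0163)⁴/32 = 6.93×10^-9 m⁴; J_CD = π(0.0430)⁴/32 = 3.36×10^-7 m⁴; J_DE = π(0.0391)⁴/32 = 2.29×10^-7 m⁴.
θ = (T/G)·Σ L_i/J_i = (58.60/43.5×10⁹)·(0.223/3.48×10^-8 + 0.303/6.93×10^-9 + 0.729/3.36×10^-7 + 0.511/2.29×10^-7) = 0.07346 rad.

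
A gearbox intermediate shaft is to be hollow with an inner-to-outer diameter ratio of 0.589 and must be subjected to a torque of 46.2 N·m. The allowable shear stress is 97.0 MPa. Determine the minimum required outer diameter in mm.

For a hollow shaft with d_i/d_o = 0.589: τ_max = 16T/(π d_o³ (1−k⁴)), so d_o = [16T/(π τ_allow (1−k⁴))]^(1/3) = [16·46.20/(π·9.70×10^7·0.8796)]^(1/3) = 0.01402 m.

14.0 mm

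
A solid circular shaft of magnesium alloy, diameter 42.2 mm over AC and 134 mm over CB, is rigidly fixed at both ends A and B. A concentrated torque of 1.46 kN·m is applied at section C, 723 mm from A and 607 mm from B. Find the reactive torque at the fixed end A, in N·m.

Compatibility: T_A·a/J_AC = T_B·b/J_CB with T_A + T_B = T₀.
J_AC = 3.11×10^-7 m⁴, J_CB = 3.17×10^-5 m⁴, so T_A = T₀·(J_AC/a)/((J_AC/a)+(J_CB/b)) = 11.96 N·m, T_B = 1448 N·m.

12.0 N·m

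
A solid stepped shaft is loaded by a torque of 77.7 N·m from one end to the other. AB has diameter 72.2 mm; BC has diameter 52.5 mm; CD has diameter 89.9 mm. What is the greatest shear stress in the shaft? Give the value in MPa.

Under the same torque, τ_max = 16T/(πd³) is largest where d is smallest — segment BC (d = 52.5 mm).
τ_max = 16·77.70/(π·(0.0525)³) = 2.735×10^6 Pa.

2.73 MPa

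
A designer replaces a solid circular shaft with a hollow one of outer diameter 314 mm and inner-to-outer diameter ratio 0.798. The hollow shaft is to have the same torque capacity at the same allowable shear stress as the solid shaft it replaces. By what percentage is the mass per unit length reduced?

Equal τ_max and T ⇒ the solid shaft needs d_s³ = d_o³(1−k⁴), so d_s = 314·(1−0.798⁴)^(1/3) = 264.0 mm.
Area ratio A_h/A_s = d_o²(1−k²)/d_s² = (1−k²)/(1−k⁴)^(2/3) = 0.5137.
Mass saving = 1 − 0.5137 = 48.6 %.

48.6 %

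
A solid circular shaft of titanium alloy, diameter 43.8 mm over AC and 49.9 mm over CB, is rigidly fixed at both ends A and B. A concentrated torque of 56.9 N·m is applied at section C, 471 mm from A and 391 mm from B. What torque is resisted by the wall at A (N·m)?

Compatibility: T_A·a/J_AC = T_B·b/J_CB with T_A + T_B = T₀.
J_AC = 3.61×10^-7 m⁴, J_CB = 6.09×10^-7 m⁴, so T_A = T₀·(J_AC/a)/((J_AC/a)+(J_CB/b)) = 18.78 N·m, T_B = 38.12 N·m.

18.8 N·m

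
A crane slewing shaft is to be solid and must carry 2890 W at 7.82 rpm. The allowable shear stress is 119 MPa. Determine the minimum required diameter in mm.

ω = 2π·7.82/60 = 0.8189 rad/s, so T = P/ω = 2890 / 0.8189 = 3529 N·m.
For a solid shaft τ_max = 16T/(πd³), so d = (16T/(π τ_allow))^(1/3) = (16·3529/(π·1.19×10^8))^(1/3) = 0.05326 m.

53.3 mm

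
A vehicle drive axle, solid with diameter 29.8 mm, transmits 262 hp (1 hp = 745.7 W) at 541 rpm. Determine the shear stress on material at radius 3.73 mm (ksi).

24.1 ksi

ω = 2π·541/60 = 56.65 rad/s, so T = P/ω = 262×745.7 / 56.65 = 3449 N·m.
J = πd⁴/32 = π(0.0298)⁴/32 = 7.742×10^-8 m⁴.
Shear stress varies linearly with radius: τ = T·r/J = 3449 × 0.00373 / 7.742×10^-8 = 1.661×10^8 Pa.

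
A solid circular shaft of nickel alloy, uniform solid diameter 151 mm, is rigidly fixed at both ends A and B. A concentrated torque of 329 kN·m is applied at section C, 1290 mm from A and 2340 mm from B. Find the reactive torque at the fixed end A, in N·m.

With uniform GJ and both ends fixed, compatibility θ_AC = θ_CB gives T_A·a = T_B·b, together with T_A + T_B = T₀.
T_A = T₀·b/(a+b) = 329000·2340/3630 = 212100 N·m; T_B = 116900 N·m.

212000 N·m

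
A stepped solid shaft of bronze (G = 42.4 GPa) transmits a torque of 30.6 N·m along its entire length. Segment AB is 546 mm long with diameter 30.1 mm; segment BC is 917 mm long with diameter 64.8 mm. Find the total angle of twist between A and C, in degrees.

0.302°

J_AB = π(0.0301)⁴/32 = 8.06×10^-8 m⁴; J_BC = π(0.0648)⁴/32 = 1.73×10^-6 m⁴.
θ = (T/G)·Σ L_i/J_i = (30.60/42.4×10⁹)·(0.546/8.06×10^-8 + 0.917/1.73×10^-6) = 5.272×10^-3 rad.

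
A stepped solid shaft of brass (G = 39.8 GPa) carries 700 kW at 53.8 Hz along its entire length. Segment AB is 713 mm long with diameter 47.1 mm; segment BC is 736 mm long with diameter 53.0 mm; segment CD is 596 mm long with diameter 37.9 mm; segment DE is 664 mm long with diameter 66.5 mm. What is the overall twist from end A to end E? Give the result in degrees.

ω = 2π·53.8 = 338.0 rad/s, so T = P/ω = 700×10³ / 338.0 = 2071 N·m.
J_AB = π(0.0471)⁴/32 = 4.83×10^-7 m⁴; J_BC = π(0.0530)⁴/32 = 7.75×10^-7 m⁴; J_CD = π(0.0379)⁴/32 = 2.03×10^-7 m⁴; J_DE = π(0.0665)⁴/32 = 1.92×10^-6 m⁴.
θ = (T/G)·Σ L_i/J_i = (2071/39.8×10⁹)·(0.713/4.83×10^-7 + 0.736/7.75×10^-7 + 0.596/2.03×10^-7 + 0.664/1.92×10^-6) = 0.2973 rad.

17.0°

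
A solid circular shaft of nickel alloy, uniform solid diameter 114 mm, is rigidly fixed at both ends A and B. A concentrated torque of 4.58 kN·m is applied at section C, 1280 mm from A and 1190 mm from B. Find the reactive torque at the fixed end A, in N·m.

With uniform GJ and both ends fixed, compatibility θ_AC = θ_CB gives T_A·a = T_B·b, together with T_A + T_B = T₀.
T_A = T₀·b/(a+b) = 4580·1190/2470 = 2207 N·m; T_B = 2373 N·m.

2210 N·m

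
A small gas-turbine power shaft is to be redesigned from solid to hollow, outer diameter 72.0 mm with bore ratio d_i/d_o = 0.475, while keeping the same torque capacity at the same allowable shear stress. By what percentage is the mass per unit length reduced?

Equal τ_max and T ⇒ the solid shaft needs d_s³ = d_o³(1−k⁴), so d_s = 72.0·(1−0.475⁴)^(1/3) = 70.76 mm.
Area ratio A_h/A_s = d_o²(1−k²)/d_s² = (1−k²)/(1−k⁴)^(2/3) = 0.8018.
Mass saving = 1 − 0.8018 = 19.8 %.

19.8 %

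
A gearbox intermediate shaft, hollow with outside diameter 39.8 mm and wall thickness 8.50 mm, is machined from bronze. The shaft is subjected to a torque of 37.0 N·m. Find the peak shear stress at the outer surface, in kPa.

3350 kPa

J = π(d_o⁴ − d_i⁴)/32 = π(0.0398⁴ − 0.0228⁴)/32 = 2.198×10^-7 m⁴.
τ_max = T·r/J = 37.00 × 0.0199 / 2.198×10^-7 = 3.350×10^6 Pa.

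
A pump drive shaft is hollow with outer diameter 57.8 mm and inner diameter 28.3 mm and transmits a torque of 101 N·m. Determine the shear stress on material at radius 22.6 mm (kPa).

2210 kPa

J = π(d_o⁴ − d_i⁴)/32 = π(0.0578⁴ − 0.0283⁴)/32 = 1.033×10^-6 m⁴.
Shear stress varies linearly with radius: τ = T·r/J = 101.0 × 0.0226 / 1.033×10^-6 = 2.210×10^6 Pa.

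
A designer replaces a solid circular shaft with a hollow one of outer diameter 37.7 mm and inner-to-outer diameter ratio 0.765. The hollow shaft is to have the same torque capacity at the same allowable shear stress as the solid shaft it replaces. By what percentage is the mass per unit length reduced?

Equal τ_max and T ⇒ the solid shaft needs d_s³ = d_o³(1−k⁴), so d_s = 37.7·(1−0.765⁴)^(1/3) = 32.78 mm.
Area ratio A_h/A_s = d_o²(1−k²)/d_s² = (1−k²)/(1−k⁴)^(2/3) = 0.5485.
Mass saving = 1 − 0.5485 = 45.1 %.

45.1 %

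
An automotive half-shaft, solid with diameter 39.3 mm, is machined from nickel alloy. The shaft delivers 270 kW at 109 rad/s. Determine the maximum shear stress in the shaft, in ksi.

ω = 109 rad/s, so T = P/ω = 270×10³ / 109.0 = 2477 N·m.
J = πd⁴/32 = π(0.0393)⁴/32 = 2.342×10^-7 m⁴.
τ_max = T·r/J = 2477 × 0.0196 / 2.342×10^-7 = 2.078×10^8 Pa.

30.1 ksi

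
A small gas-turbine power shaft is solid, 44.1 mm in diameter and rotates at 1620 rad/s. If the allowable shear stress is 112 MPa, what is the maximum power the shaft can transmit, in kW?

3060 kW

J = πd⁴/32 = π(0.0441)⁴/32 = 3.713×10^-7 m⁴.
T_max = τ_allow·J/r = 1.12×10^8 × 3.713×10^-7 / 0.0221 = 1886 N·m.
ω = 1620 rad/s, so P_max = T_max·ω = 3.055×10^6 W.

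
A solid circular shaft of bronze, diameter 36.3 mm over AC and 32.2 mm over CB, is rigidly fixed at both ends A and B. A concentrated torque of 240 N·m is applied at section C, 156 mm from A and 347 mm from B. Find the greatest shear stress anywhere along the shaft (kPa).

Compatibility: T_A·a/J_AC = T_B·b/J_CB with T_A + T_B = T₀.
J_AC = 1.70×10^-7 m⁴, J_CB = 1.06×10^-7 m⁴, so T_A = T₀·(J_AC/a)/((J_AC/a)+(J_CB/b)) = 187.7 N·m, T_B = 52.26 N·m.
τ in each portion: τ_AC = 2.00×10^7 Pa, τ_CB = 7.97×10^6 Pa; maximum is in AC.
τ_max = T_AC·r/J = 187.7·0.0181/1.70×10^-7 = 1.999×10^7 Pa.

20000 kPa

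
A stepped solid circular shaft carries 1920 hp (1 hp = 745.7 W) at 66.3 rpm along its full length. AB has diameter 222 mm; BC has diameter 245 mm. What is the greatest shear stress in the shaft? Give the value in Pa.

9.60e7 Pa

ω = 2π·66.3/60 = 6.943 rad/s, so T = P/ω = 1920×745.7 / 6.943 = 206200 N·m.
Under the same torque, τ_max = 16T/(πd³) is largest where d is smallest — segment AB (d = 222 mm).
τ_max = 16·206200/(π·(0.222)³) = 9.599×10^7 Pa.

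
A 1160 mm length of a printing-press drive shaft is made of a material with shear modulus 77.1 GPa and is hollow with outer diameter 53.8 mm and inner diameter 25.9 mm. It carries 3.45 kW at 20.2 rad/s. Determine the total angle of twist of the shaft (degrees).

ω = 20.2 rad/s, so T = P/ω = 3.45×10³ / 20.20 = 170.8 N·m.
J = π(d_o⁴ − d_i⁴)/32 = π(0.0538⁴ − 0.0259⁴)/32 = 7.783×10^-7 m⁴.
θ = T·L/(G·J) = 170.8 × 1.16 / (77.1×10⁹ × 7.783×10^-7) = 3.302×10^-3 rad.

0.189°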